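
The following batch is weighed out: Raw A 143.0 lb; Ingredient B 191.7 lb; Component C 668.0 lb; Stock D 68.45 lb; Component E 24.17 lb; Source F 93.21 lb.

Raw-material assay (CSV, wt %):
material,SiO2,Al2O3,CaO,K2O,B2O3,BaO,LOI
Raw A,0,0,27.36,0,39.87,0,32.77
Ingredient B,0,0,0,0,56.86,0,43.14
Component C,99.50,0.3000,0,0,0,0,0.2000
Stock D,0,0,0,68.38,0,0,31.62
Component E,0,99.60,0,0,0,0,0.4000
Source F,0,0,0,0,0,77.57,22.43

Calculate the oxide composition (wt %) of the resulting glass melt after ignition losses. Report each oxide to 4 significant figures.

Intermediates appear rounded to four significant digits when written out — all internal work holds exact precision throughout; every reported figure takes just one rounding — all derived quantities are recomputed at exact precision (LOI, net glass mass, the yield, six oxide percentages, the totals) using the weight values at 1015 lb of glass as they appear in the problem or the answer.
Delivered oxide masses:
  SiO2: 668.0·0.9950 = 664.7 lb
  Al2O3: 668.0·0.003000 + 24.17·0.9960 = 26.08 lb
  CaO: 143.0·0.2736 = 39.12 lb
  K2O: 68.45·0.6838 = 46.81 lb
  B2O3: 143.0·0.3987 + 191.7·0.5686 = 166.0 lb
  BaO: 93.21·0.7757 = 72.30 lb
LOI: 143.0·0.3277 + 191.7·0.4314 + 668.0·0.002000 + 68.45·0.3162 + 24.17·0.004000 + 93.21·0.2243 = 173.5 lb
The glass mass, total less LOI, = 1189 − 173.5 = 1015 lb (equal to the oxide-mass sum)
oxide / glass × 100 gives the wt %

Glass mass = 1015 lb (batch 1189 − LOI 173.5).
Composition: SiO2 65.48%, Al2O3 2.569%, CaO 3.855%, K2O 4.612%, B2O3 16.36%, BaO 7.124%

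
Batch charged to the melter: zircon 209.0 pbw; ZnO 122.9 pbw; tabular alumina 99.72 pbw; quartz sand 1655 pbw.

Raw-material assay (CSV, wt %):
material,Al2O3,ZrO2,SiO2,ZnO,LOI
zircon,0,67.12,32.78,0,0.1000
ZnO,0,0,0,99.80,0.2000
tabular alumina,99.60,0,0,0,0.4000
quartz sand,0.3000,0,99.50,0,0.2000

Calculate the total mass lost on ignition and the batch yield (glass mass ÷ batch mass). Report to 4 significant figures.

LOI loss = 4.164 pbw; glass = 2082 pbw; yield = 99.80%

The intermediate values are printed (rounded to 4 significant digits) between the steps — the whole derivation keeps full float precision in all steps. A single rounding produces each reported number — all derived quantities, including the four compositions, LOI, totals, the yield, net glass mass, are rebuilt using the weight values at 2082 pbw of glass at full precision, as quoted within the problem or the answer.
Loss on ignition, line by line:
  zircon: 209.0 × 0.001000 = 0.2090 pbw
  ZnO: 122.9 × 0.002000 = 0.2458 pbw
  tabular alumina: 99.72 × 0.004000 = 0.3989 pbw
  quartz sand: 1655 × 0.002000 = 3.310 pbw
Total LOI = 4.164 pbw
Glass = batch − LOI = 2087 − 4.164 = 2082 pbw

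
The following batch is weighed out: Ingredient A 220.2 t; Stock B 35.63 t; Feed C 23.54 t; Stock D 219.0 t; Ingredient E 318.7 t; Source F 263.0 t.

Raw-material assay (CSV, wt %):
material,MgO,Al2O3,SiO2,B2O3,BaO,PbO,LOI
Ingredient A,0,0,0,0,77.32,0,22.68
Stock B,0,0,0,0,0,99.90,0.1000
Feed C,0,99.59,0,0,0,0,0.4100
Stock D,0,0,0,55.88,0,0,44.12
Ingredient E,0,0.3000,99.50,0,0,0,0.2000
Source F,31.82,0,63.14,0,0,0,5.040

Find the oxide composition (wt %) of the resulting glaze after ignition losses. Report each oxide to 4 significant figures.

Working values appear, rounded to 4 significant digits, at each printed step. All arithmetic runs at exact precision at each step — a single rounding completes each reported value — the derived quantities, including yield, glass mass, the six compositions, the totals, LOI, are computed starting from the weights for 919.5 t of glass at full precision exactly as printed in question or answer.
Delivered oxide masses:
  MgO: 263.0·0.3182 = 83.69 t
  Al2O3: 23.54·0.9959 + 318.7·0.003000 = 24.40 t
  SiO2: 318.7·0.9950 + 263.0·0.6314 = 483.2 t
  B2O3: 219.0·0.5588 = 122.4 t
  BaO: 220.2·0.7732 = 170.3 t
  PbO: 35.63·0.9990 = 35.59 t
LOI: 220.2·0.2268 + 35.63·0.001000 + 23.54·0.004100 + 219.0·0.4412 + 318.7·0.002000 + 263.0·0.05040 = 160.6 t
Resulting glass, batch − LOI: 1080 − 160.6 = 919.5 t (consistent with Σ oxide mass)
percent by weight: oxide/glass ×100

Glass mass = 919.5 t (batch 1080 − LOI 160.6).
Composition: MgO 9.102%, Al2O3 2.654%, SiO2 52.55%, B2O3 13.31%, BaO 18.52%, PbO 3.871%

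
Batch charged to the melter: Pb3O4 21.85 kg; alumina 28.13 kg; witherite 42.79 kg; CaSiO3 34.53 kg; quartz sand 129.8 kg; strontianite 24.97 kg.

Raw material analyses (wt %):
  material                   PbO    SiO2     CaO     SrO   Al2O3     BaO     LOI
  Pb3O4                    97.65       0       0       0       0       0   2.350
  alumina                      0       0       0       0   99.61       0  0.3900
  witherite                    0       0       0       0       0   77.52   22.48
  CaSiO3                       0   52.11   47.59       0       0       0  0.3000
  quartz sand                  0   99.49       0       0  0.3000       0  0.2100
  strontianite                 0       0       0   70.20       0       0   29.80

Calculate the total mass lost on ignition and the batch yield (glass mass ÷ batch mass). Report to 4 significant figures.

Every computation carries full float precision at each step; intermediates are shown rounded off to 4 significant figures when written out — each reported figure receives exactly one rounding — derived quantities, including yield, glass mass, the totals, LOI, the six compositions, are rebuilt from the weighed amounts per 264.0 kg of glass in full precision, as quoted within question or answer.
Ignition loss by material:
  Pb3O4: 21.85 × 0.02350 = 0.5135 kg
  alumina: 28.13 × 0.003900 = 0.1097 kg
  witherite: 42.79 × 0.2248 = 9.619 kg
  CaSiO3: 34.53 × 0.003000 = 0.1036 kg
  quartz sand: 129.8 × 0.002100 = 0.2726 kg
  strontianite: 24.97 × 0.2980 = 7.441 kg
Total LOI = 18.06 kg
Glass = batch − LOI = 282.1 − 18.06 = 264.0 kg

LOI loss = 18.06 kg; glass = 264.0 kg; yield = 93.60%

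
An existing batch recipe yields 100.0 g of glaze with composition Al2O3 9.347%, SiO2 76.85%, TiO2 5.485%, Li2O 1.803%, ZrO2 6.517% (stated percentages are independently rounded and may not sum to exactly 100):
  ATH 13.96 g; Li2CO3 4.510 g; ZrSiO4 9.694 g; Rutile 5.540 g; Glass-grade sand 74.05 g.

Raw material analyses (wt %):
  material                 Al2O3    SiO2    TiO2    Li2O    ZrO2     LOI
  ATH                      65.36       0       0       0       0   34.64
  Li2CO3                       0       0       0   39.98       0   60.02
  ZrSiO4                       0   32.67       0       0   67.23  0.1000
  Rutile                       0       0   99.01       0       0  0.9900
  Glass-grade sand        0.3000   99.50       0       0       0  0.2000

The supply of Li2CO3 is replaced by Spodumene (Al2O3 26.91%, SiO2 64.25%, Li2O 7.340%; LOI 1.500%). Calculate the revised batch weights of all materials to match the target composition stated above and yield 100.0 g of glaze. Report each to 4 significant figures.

Revised batch per 100.0 g glaze:
  ATH: 3.920 g
  Spodumene: 24.56 g
  ZrSiO4: 9.694 g
  Rutile: 5.540 g
  Glass-grade sand: 58.19 g
Total batch = 101.9 g; LOI loss = 1.907 g

Mid-chain values are rounded to four significant digits wherever printed — the working math keeps full float precision from start to finish. Each reported number undergoes a single rounding — derived quantities, including totals, glass mass, the yield, five oxide percentages, ignition loss, are computed starting from the weights per 100.0 g of glass at full float precision, as given in the question or the answer.
Target masses of each oxide per 100.0 g glaze:
  Al2O3: 9.347% × 100.0 = 9.347 g
  SiO2: 76.85% × 100.0 = 76.85 g
  TiO2: 5.485% × 100.0 = 5.485 g
  Li2O: 1.803% × 100.0 = 1.803 g
  ZrO2: 6.517% × 100.0 = 6.517 g
Checking each oxide sum given the weights on record, at the basis given (oxide sums agree with the targets net of answer rounding effects):
  Al2O3: 3.920·0.6536 + 24.56·0.2691 + 58.19·0.003000 = 9.346 g (target 9.347 g)
  SiO2: 24.56·0.6425 + 9.694·0.3267 + 58.19·0.9950 = 76.85 g (target 76.85 g)
  TiO2: 5.540·0.9901 = 5.485 g (target 5.485 g)
  Li2O: 24.56·0.07340 = 1.803 g (target 1.803 g)
  ZrO2: 9.694·0.6723 = 6.517 g (target 6.517 g)
Glass mass check: whole batch net of LOI = 100.0 g (per-oxide target masses sum to 100.0 g; stated basis 100.0 g — a pure rounding effect).
Batch grand total — Σ batch = 101.9 g; LOI loss = Σ batch·LOI = 1.907 g; yield = glass ÷ total batch = 98.13%.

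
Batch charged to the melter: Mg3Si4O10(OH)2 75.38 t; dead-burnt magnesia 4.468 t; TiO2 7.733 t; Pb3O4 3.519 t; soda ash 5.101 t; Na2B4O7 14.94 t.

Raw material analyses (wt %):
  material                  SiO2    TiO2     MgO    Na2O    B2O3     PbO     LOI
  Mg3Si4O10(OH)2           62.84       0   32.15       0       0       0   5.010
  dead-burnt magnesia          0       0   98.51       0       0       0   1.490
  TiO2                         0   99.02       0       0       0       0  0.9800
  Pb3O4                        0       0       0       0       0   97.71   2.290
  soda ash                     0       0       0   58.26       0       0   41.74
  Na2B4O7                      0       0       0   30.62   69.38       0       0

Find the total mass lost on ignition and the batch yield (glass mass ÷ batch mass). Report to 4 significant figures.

LOI loss = 6.129 t; glass = 105.0 t; yield = 94.49%

All internal work maintains full precision end to end; in-progress results appear (rounded to four significant digits) on the page; each reported result carries a single rounding — derived quantities (six oxide percentages, ignition loss, net glass mass, totals, yield) are computed from the weighed amounts on 105.0 t of glass in exact precision, as written in problem or answer.
Each material's LOI contribution:
  Mg3Si4O10(OH)2: 75.38 × 0.05010 = 3.777 t
  dead-burnt magnesia: 4.468 × 0.01490 = 0.06657 t
  TiO2: 7.733 × 0.009800 = 0.07578 t
  Pb3O4: 3.519 × 0.02290 = 0.08059 t
  soda ash: 5.101 × 0.4174 = 2.129 t
  Na2B4O7: 14.94 × 0 = 0 t
Total LOI = 6.129 t
Glass = batch − LOI = 111.1 − 6.129 = 105.0 t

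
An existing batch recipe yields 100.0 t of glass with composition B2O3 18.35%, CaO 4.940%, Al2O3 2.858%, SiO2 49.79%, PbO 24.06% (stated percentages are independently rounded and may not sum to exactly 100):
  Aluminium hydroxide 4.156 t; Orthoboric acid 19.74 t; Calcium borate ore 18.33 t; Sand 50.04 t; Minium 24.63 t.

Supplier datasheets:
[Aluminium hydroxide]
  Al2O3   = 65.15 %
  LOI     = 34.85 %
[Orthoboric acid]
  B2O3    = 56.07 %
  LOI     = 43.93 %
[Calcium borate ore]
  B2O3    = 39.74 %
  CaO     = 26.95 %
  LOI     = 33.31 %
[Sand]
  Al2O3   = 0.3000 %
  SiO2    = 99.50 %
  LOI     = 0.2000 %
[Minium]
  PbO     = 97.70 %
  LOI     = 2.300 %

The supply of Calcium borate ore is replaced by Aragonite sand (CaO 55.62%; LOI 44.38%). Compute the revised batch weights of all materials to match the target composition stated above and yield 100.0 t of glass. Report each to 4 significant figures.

Each numeric step runs at full precision at all times — values along the way appear (rounded to four significant figures) as written — a single rounding finalizes every reported figure — derived quantities are carried from the batch weights on 100.0 t of glass at full precision (yield, the totals, LOI, net glass mass, the five compositions) as quoted within the problem or answer text.
The oxide mass targets at 100.0 t glass:
  B2O3: 18.35% × 100.0 = 18.35 t
  CaO: 4.940% × 100.0 = 4.940 t
  Al2O3: 2.858% × 100.0 = 2.858 t
  SiO2: 49.79% × 100.0 = 49.79 t
  PbO: 24.06% × 100.0 = 24.06 t
Verifying the oxide balance working from each reported weight, on the stated basis (each sum matches its target mass up to rounding of the answer):
  B2O3: 32.73·0.5607 = 18.35 t (target 18.35 t)
  CaO: 8.882·0.5562 = 4.940 t (target 4.940 t)
  Al2O3: 4.156·0.6515 + 50.04·0.003000 = 2.858 t (target 2.858 t)
  SiO2: 50.04·0.9950 = 49.79 t (target 49.79 t)
  PbO: 24.63·0.9770 = 24.06 t (target 24.06 t)
Consistency of the glass mass: batch total minus LOI = 100.0 t (per-oxide target masses sum to 100.0 t; against the stated basis, 100.0 t — a pure rounding effect).
Adding the batch up: Σ batch = 120.4 t; the LOI term Σ batch·LOI equals 20.44 t; yield, glass over the total, = 83.03%.

Revised batch per 100.0 t glass:
  Aluminium hydroxide: 4.156 t
  Orthoboric acid: 32.73 t
  Aragonite sand: 8.882 t
  Sand: 50.04 t
  Minium: 24.63 t
Total batch = 120.4 t; LOI loss = 20.44 t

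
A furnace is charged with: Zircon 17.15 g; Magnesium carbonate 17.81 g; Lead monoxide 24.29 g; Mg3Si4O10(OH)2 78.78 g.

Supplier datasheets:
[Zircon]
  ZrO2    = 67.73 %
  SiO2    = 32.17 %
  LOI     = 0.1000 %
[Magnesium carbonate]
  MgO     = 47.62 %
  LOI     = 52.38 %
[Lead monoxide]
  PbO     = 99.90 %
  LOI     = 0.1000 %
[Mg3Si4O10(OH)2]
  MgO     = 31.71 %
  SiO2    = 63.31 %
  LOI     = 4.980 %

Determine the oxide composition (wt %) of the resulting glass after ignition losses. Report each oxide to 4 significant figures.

Glass mass = 124.7 g (batch 138.0 − LOI 13.29).
Composition: MgO 26.83%, ZrO2 9.312%, PbO 19.45%, SiO2 44.41%

Full precision is kept at each step. Mid-chain values appear rounded to four significant figures alongside each step; every reported value carries a single rounding. The derived quantities, including ignition loss, net glass mass, yield, four oxide percentages, totals, are re-derived using the weight values at 124.7 g of glass at full float precision as given in question or answer.
Per-oxide mass from batch:
  MgO: 17.81·0.4762 + 78.78·0.3171 = 33.46 g
  ZrO2: 17.15·0.6773 = 11.62 g
  PbO: 24.29·0.9990 = 24.27 g
  SiO2: 17.15·0.3217 + 78.78·0.6331 = 55.39 g
LOI: 17.15·0.001000 + 17.81·0.5238 + 24.29·0.001000 + 78.78·0.04980 = 13.29 g
batch − LOI leaves glass = 138.0 − 13.29 = 124.7 g (matching Σ of the oxides)
wt % = 100 × oxide mass / glass mass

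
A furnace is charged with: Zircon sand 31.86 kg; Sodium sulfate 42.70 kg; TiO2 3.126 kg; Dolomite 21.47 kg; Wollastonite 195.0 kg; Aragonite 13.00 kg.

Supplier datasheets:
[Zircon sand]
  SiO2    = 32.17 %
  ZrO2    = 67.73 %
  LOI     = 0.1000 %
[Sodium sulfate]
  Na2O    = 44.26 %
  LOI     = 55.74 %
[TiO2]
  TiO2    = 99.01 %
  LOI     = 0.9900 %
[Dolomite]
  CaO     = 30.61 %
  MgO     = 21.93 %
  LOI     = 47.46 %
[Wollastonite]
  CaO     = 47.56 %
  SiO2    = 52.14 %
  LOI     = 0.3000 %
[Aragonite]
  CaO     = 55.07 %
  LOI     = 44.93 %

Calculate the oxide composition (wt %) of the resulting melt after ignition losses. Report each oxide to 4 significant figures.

The intermediate values are displayed with 4-significant-figure rounding between the steps. The whole derivation runs at full precision end to end — each reported number takes just one rounding. Derived quantities are computed in exact precision (net glass mass, LOI, totals, six oxide percentages, yield) from the batch weights for 266.7 kg of glass, as written in the problem or answer text.
Mass of each oxide from the mix:
  Na2O: 42.70·0.4426 = 18.90 kg
  TiO2: 3.126·0.9901 = 3.095 kg
  CaO: 21.47·0.3061 + 195.0·0.4756 + 13.00·0.5507 = 106.5 kg
  SiO2: 31.86·0.3217 + 195.0·0.5214 = 111.9 kg
  ZrO2: 31.86·0.6773 = 21.58 kg
  MgO: 21.47·0.2193 = 4.708 kg
LOI: 31.86·0.001000 + 42.70·0.5574 + 3.126·0.009900 + 21.47·0.4746 + 195.0·0.003000 + 13.00·0.4493 = 40.48 kg
Resulting glass, batch − LOI: 307.2 − 40.48 = 266.7 kg (equal to the oxide-mass sum)
percent share: oxide ÷ glass, ×100

Glass mass = 266.7 kg (batch 307.2 − LOI 40.48).
Composition: Na2O 7.087%, TiO2 1.161%, CaO 39.93%, SiO2 41.97%, ZrO2 8.092%, MgO 1.766%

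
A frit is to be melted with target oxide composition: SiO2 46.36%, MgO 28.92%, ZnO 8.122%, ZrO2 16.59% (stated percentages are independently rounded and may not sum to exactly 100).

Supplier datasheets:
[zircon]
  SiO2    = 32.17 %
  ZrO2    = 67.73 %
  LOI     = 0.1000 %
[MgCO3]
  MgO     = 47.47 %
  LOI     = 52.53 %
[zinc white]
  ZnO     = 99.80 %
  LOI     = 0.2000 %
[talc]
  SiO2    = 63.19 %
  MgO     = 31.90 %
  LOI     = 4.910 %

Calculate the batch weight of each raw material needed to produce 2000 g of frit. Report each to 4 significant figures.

Batch per 2000 g frit:
  zircon: 489.9 g
  MgCO3: 400.0 g
  zinc white: 162.8 g
  talc: 1218 g
Total batch = 2271 g; LOI loss = 270.7 g; yield = 88.08%

Exact precision is maintained from first step to last. The intermediate values are shown with 4-significant-figure rounding within the worked lines; each reported figure carries a single rounding; the derived quantities (yield, totals, LOI, glass mass, four oxide percentages) are rebuilt from the weighed amounts per 2000 g of glass at full precision as given in either problem or answer.
Oxide-by-oxide targets in 2000 g frit:
  SiO2: 46.36% × 2000 = 927.2 g
  MgO: 28.92% × 2000 = 578.4 g
  ZnO: 8.122% × 2000 = 162.4 g
  ZrO2: 16.59% × 2000 = 331.8 g
Oxide-by-oxide audit with the batch weights as given, against the basis in use (each sum matches its target mass within answer rounding):
  SiO2: 489.9·0.3217 + 1218·0.6319 = 927.3 g (target 927.2 g)
  MgO: 400.0·0.4747 + 1218·0.3190 = 578.4 g (target 578.4 g)
  ZnO: 162.8·0.9980 = 162.5 g (target 162.4 g)
  ZrO2: 489.9·0.6773 = 331.8 g (target 331.8 g)
Glass-mass closure: whole batch net of LOI = 2000 g (the Σ of target masses is 2000 g; with the basis standing at 2000 g — differing by rounding only).
Adding the batch up: Σ batch = 2271 g; LOI loss = Σ batch·LOI = 270.7 g; yield: glass divided by total = 88.08%.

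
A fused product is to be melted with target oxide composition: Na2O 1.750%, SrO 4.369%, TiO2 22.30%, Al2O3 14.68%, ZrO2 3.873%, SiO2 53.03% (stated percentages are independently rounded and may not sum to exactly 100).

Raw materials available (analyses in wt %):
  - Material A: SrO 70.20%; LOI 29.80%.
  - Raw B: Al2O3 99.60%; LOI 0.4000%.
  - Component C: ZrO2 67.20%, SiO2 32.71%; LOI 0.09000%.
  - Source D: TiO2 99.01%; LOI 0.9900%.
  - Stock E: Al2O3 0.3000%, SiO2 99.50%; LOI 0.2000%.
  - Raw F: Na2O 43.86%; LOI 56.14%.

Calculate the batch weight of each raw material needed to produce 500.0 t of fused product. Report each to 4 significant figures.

Batch per 500.0 t fused product:
  Material A: 31.12 t
  Raw B: 72.92 t
  Component C: 28.82 t
  Source D: 112.6 t
  Stock E: 257.0 t
  Raw F: 19.95 t
Total batch = 522.4 t; LOI loss = 22.42 t; yield = 95.71%

Rounding to four significant digits governs each working value as shown. Each numeric step runs at exact precision at every stage — each reported figure includes exactly one rounding; derived quantities (the yield, totals, ignition loss, net glass mass, the six compositions) are re-derived at full precision using the weight values at 500.0 t of glass as quoted within question or answer.
Oxide mass targets, per 500.0 t fused product:
  Na2O: 1.750% × 500.0 = 8.750 t
  SrO: 4.369% × 500.0 = 21.84 t
  TiO2: 22.30% × 500.0 = 111.5 t
  Al2O3: 14.68% × 500.0 = 73.40 t
  ZrO2: 3.873% × 500.0 = 19.36 t
  SiO2: 53.03% × 500.0 = 265.2 t
Mass-balance tally per oxide on the weights just shown, per the basis as stated (sum by sum, the targets are met once rounding is allowed for):
  Na2O: 19.95·0.4386 = 8.750 t (target 8.750 t)
  SrO: 31.12·0.7020 = 21.85 t (target 21.84 t)
  TiO2: 112.6·0.9901 = 111.5 t (target 111.5 t)
  Al2O3: 72.92·0.9960 + 257.0·0.003000 = 73.40 t (target 73.40 t)
  ZrO2: 28.82·0.6720 = 19.37 t (target 19.36 t)
  SiO2: 28.82·0.3271 + 257.0·0.9950 = 265.1 t (target 265.2 t)
Auditing the glass mass value: Σ batch − LOI loss = 500.0 t (the targets, summed, come to 500.0 t; versus the stated basis of 500.0 t — rounding explains the deltas).
Batch grand total — Σ batch = 522.4 t; LOI removed, Σ of batch·LOI: 22.42 t; yield = glass ÷ total batch = 95.71%.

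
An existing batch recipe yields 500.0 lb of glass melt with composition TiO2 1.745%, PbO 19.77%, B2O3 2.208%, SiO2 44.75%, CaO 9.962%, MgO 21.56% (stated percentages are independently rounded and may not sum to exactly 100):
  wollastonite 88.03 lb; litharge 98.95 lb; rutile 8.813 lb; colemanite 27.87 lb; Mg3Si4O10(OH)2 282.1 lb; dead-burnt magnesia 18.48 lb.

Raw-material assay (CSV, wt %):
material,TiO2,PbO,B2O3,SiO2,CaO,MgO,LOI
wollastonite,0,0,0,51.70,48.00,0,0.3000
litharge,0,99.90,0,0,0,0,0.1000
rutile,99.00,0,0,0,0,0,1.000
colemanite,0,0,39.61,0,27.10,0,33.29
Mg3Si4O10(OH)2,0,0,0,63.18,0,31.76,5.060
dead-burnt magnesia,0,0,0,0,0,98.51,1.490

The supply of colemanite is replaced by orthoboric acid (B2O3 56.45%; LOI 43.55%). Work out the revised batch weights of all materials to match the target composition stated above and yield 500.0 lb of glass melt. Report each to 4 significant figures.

Every computation runs at full precision at all times — in-progress results are displayed, rounded to 4 significant figures, within the worked lines. Every reported figure takes just one rounding; all derived quantities (ignition loss, net glass mass, the six compositions, totals, yield) are rebuilt at full precision from the weighed amounts per 500.0 lb of glass, as written in the problem or the answer.
Oxide mass targets, per 500.0 lb glass melt:
  TiO2: 1.745% × 500.0 = 8.725 lb
  PbO: 19.77% × 500.0 = 98.85 lb
  B2O3: 2.208% × 500.0 = 11.04 lb
  SiO2: 44.75% × 500.0 = 223.8 lb
  CaO: 9.962% × 500.0 = 49.81 lb
  MgO: 21.56% × 500.0 = 107.8 lb
Per-oxide balance check on the weights just shown, per the basis as stated (summed amounts equal target values given rounding of the digits):
  TiO2: 8.813·0.9900 = 8.725 lb (target 8.725 lb)
  PbO: 98.95·0.9990 = 98.85 lb (target 98.85 lb)
  B2O3: 19.56·0.5645 = 11.04 lb (target 11.04 lb)
  SiO2: 103.8·0.5170 + 269.2·0.6318 = 223.7 lb (target 223.8 lb)
  CaO: 103.8·0.4800 = 49.82 lb (target 49.81 lb)
  MgO: 269.2·0.3176 + 22.63·0.9851 = 107.8 lb (target 107.8 lb)
Glass-mass closure: the batch minus its LOI: 500.0 lb (the Σ of target masses is 500.0 lb; versus the stated basis of 500.0 lb — a pure rounding effect).
Adding the batch up: Σ batch = 523.0 lb; Σ batch·LOI gives LOI loss = 22.98 lb; glass ÷ batch gives a yield of 95.61%.

Revised batch per 500.0 lb glass melt:
  wollastonite: 103.8 lb
  litharge: 98.95 lb
  rutile: 8.813 lb
  orthoboric acid: 19.56 lb
  Mg3Si4O10(OH)2: 269.2 lb
  dead-burnt magnesia: 22.63 lb
Total batch = 523.0 lb; LOI loss = 22.98 lb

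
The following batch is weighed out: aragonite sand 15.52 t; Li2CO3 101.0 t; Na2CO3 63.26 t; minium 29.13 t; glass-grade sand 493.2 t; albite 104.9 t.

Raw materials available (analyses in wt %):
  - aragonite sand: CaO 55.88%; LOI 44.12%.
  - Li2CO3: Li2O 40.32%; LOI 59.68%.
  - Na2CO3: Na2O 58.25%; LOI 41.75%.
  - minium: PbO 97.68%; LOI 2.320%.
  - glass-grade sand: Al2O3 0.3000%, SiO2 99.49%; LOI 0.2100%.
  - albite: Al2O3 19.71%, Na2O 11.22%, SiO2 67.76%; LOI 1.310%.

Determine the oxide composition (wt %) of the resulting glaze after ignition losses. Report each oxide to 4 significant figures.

Mid-chain values are printed rounded to 4 significant digits as written; every computation maintains full float precision from start to finish — each reported figure carries a single rounding. The derived quantities, including ignition loss, net glass mass, the six compositions, the yield, the totals, are recomputed starting from the weights per 710.4 t of glass in full precision as written in either problem or answer.
What the batch supplies per oxide:
  PbO: 29.13·0.9768 = 28.45 t
  CaO: 15.52·0.5588 = 8.673 t
  Li2O: 101.0·0.4032 = 40.72 t
  Al2O3: 493.2·0.003000 + 104.9·0.1971 = 22.16 t
  Na2O: 63.26·0.5825 + 104.9·0.1122 = 48.62 t
  SiO2: 493.2·0.9949 + 104.9·0.6776 = 561.8 t
LOI: 15.52·0.4412 + 101.0·0.5968 + 63.26·0.4175 + 29.13·0.02320 + 493.2·0.002100 + 104.9·0.01310 = 96.62 t
The glass mass, total less LOI, = 807.0 − 96.62 = 710.4 t (consistent with Σ oxide mass)
percent by weight: oxide/glass ×100

Glass mass = 710.4 t (batch 807.0 − LOI 96.62).
Composition: PbO 4.005%, CaO 1.221%, Li2O 5.733%, Al2O3 3.119%, Na2O 6.844%, SiO2 79.08%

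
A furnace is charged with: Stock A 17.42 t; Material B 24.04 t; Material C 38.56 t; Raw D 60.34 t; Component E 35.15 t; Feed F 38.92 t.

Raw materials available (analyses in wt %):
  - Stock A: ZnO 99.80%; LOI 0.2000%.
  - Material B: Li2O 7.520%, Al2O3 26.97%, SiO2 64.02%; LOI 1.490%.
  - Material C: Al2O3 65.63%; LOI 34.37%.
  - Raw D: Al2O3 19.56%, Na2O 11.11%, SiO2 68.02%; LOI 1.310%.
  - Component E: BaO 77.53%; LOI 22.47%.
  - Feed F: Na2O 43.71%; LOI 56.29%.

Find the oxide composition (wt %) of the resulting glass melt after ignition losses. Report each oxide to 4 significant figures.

Glass mass = 170.2 t (batch 214.4 − LOI 44.24).
Composition: Li2O 1.062%, Al2O3 25.61%, ZnO 10.22%, BaO 16.01%, Na2O 13.94%, SiO2 33.16%

The intermediate values are printed, rounded to four significant figures, between the steps — all arithmetic maintains full precision end to end; every reported figure is rounded just once. All derived quantities (glass mass, LOI, totals, the yield, the six compositions) are recomputed in exact precision using the weight values per 170.2 t of glass as they appear in either problem or answer.
Delivered oxide masses:
  Li2O: 24.04·0.07520 = 1.808 t
  Al2O3: 24.04·0.2697 + 38.56·0.6563 + 60.34·0.1956 = 43.59 t
  ZnO: 17.42·0.9980 = 17.39 t
  BaO: 35.15·0.7753 = 27.25 t
  Na2O: 60.34·0.1111 + 38.92·0.4371 = 23.72 t
  SiO2: 24.04·0.6402 + 60.34·0.6802 = 56.43 t
LOI: 17.42·0.002000 + 24.04·0.01490 + 38.56·0.3437 + 60.34·0.01310 + 35.15·0.2247 + 38.92·0.5629 = 44.24 t
The glass mass, total less LOI, = 214.4 − 44.24 = 170.2 t (= the summed oxide contributions)
percent by weight: oxide/glass ×100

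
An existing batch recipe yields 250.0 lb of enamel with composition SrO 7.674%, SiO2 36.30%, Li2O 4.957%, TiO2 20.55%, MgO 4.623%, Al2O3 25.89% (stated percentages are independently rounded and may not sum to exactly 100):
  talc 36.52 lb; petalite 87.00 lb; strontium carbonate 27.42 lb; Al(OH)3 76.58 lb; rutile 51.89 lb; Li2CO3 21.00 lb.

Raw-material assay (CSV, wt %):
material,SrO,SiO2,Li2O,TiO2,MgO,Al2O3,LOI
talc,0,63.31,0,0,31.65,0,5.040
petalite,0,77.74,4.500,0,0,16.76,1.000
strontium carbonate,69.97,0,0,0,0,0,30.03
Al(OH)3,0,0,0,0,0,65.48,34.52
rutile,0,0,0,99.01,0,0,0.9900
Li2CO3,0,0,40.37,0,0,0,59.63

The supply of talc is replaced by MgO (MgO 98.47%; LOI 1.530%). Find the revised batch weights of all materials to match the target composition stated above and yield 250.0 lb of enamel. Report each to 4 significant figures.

Revised batch per 250.0 lb enamel:
  MgO: 11.74 lb
  petalite: 116.7 lb
  strontium carbonate: 27.42 lb
  Al(OH)3: 68.97 lb
  rutile: 51.89 lb
  Li2CO3: 17.68 lb
Total batch = 294.4 lb; LOI loss = 44.45 lb

All arithmetic carries full precision in all steps. Mid-chain values are displayed, with 4-significant-figure rounding, at each printed step. Each reported number takes a single rounding — derived quantities, including totals, the yield, glass mass, LOI, six oxide percentages, are recomputed from the batch weights on 250.0 lb of glass in full precision, as written in question or answer.
Target oxide masses per 250.0 lb enamel:
  SrO: 7.674% × 250.0 = 19.18 lb
  SiO2: 36.30% × 250.0 = 90.75 lb
  Li2O: 4.957% × 250.0 = 12.39 lb
  TiO2: 20.55% × 250.0 = 51.38 lb
  MgO: 4.623% × 250.0 = 11.56 lb
  Al2O3: 25.89% × 250.0 = 64.72 lb
Checking each oxide sum per the reported batch figures, under the basis named above (oxide sums agree with the targets modulo rounding of the values):
  SrO: 27.42·0.6997 = 19.19 lb (target 19.18 lb)
  SiO2: 116.7·0.7774 = 90.72 lb (target 90.75 lb)
  Li2O: 116.7·0.04500 + 17.68·0.4037 = 12.39 lb (target 12.39 lb)
  TiO2: 51.89·0.9901 = 51.38 lb (target 51.38 lb)
  MgO: 11.74·0.9847 = 11.56 lb (target 11.56 lb)
  Al2O3: 116.7·0.1676 + 68.97·0.6548 = 64.72 lb (target 64.72 lb)
Glass-mass sanity pass: whole batch net of LOI = 250.0 lb (per-oxide target masses sum to 250.0 lb; the stated basis being 250.0 lb — deltas are rounding alone).
Batch grand total — Σ batch = 294.4 lb; loss to ignition Σ batch·LOI = 44.45 lb; yield = glass ÷ total batch = 84.90%.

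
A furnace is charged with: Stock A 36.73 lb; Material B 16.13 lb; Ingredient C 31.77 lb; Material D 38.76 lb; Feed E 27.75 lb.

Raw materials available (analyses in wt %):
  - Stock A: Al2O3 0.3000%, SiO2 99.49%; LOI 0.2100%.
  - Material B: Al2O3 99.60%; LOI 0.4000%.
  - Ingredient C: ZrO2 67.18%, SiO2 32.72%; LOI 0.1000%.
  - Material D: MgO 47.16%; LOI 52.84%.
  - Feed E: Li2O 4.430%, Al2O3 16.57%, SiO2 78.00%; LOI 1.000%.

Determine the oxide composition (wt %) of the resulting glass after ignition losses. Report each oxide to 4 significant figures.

Glass mass = 130.2 lb (batch 151.1 − LOI 20.93).
Composition: MgO 14.04%, ZrO2 16.39%, Li2O 0.9441%, Al2O3 15.95%, SiO2 52.67%

The intermediate values are shown, with 4-significant-digit rounding, as written; all arithmetic holds full precision at each step — a single rounding completes every reported value; derived quantities, including totals, net glass mass, the yield, five oxide percentages, ignition loss, are re-derived from the weighed amounts at 130.2 lb of glass in full precision as they appear in the problem or answer text.
Per-oxide mass from batch:
  MgO: 38.76·0.4716 = 18.28 lb
  ZrO2: 31.77·0.6718 = 21.34 lb
  Li2O: 27.75·0.04430 = 1.229 lb
  Al2O3: 36.73·0.003000 + 16.13·0.9960 + 27.75·0.1657 = 20.77 lb
  SiO2: 36.73·0.9949 + 31.77·0.3272 + 27.75·0.7800 = 68.58 lb
LOI: 36.73·0.002100 + 16.13·0.004000 + 31.77·0.001000 + 38.76·0.5284 + 27.75·0.01000 = 20.93 lb
Resulting glass, batch − LOI: 151.1 − 20.93 = 130.2 lb (the oxide masses sum to this)
each oxide over glass, ×100, is wt %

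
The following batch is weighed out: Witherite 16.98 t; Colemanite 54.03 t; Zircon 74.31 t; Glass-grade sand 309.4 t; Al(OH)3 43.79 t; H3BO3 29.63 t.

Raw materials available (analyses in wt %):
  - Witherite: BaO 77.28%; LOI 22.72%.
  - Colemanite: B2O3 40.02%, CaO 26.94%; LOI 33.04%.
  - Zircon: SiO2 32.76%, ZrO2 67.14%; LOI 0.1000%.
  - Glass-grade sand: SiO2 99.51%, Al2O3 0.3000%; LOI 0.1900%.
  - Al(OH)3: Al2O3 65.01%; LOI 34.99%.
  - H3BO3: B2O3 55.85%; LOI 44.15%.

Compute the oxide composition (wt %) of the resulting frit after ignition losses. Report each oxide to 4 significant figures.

Glass mass = 477.4 t (batch 528.1 − LOI 50.78).
Composition: BaO 2.749%, B2O3 7.996%, CaO 3.049%, SiO2 69.60%, ZrO2 10.45%, Al2O3 6.158%

Values along the way are displayed (rounded to four significant digits) alongside each step. All internal work holds exact precision through the solve; each reported figure sees exactly one rounding — the derived quantities (totals, the yield, six oxide percentages, LOI, glass mass) are carried from the weighed amounts for 477.4 t of glass at exact precision, as written in the question or the answer.
Mass of each oxide from the mix:
  BaO: 16.98·0.7728 = 13.12 t
  B2O3: 54.03·0.4002 + 29.63·0.5585 = 38.17 t
  CaO: 54.03·0.2694 = 14.56 t
  SiO2: 74.31·0.3276 + 309.4·0.9951 = 332.2 t
  ZrO2: 74.31·0.6714 = 49.89 t
  Al2O3: 309.4·0.003000 + 43.79·0.6501 = 29.40 t
LOI: 16.98·0.2272 + 54.03·0.3304 + 74.31·0.001000 + 309.4·0.001900 + 43.79·0.3499 + 29.63·0.4415 = 50.78 t
Resulting glass, batch − LOI: 528.1 − 50.78 = 477.4 t (equal to the oxide-mass sum)
percent by weight: oxide/glass ×100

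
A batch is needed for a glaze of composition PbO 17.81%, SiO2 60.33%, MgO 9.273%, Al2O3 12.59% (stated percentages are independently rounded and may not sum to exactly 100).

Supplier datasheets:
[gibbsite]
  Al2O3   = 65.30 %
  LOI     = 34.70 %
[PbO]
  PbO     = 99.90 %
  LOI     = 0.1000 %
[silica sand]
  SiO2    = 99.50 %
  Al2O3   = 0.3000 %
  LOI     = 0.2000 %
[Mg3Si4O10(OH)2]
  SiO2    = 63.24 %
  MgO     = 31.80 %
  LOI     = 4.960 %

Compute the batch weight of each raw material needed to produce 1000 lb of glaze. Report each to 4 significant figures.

Full float precision is carried all the way through; the intermediate values appear rounded to 4 significant digits in the working; exactly one rounding is applied to each reported number; all derived quantities (four oxide percentages, net glass mass, totals, yield, LOI) are recomputed from the batch weights per 1000 lb of glass at full precision, exactly as printed in the problem or answer text.
Oxide-by-oxide targets in 1000 lb glaze:
  PbO: 17.81% × 1000 = 178.1 lb
  SiO2: 60.33% × 1000 = 603.3 lb
  MgO: 9.273% × 1000 = 92.73 lb
  Al2O3: 12.59% × 1000 = 125.9 lb
Verifying the oxide balance per the reported batch figures, versus the basis set out (each sum matches its target mass modulo rounding of the values):
  PbO: 178.3·0.9990 = 178.1 lb (target 178.1 lb)
  SiO2: 421.0·0.9950 + 291.6·0.6324 = 603.3 lb (target 603.3 lb)
  MgO: 291.6·0.3180 = 92.73 lb (target 92.73 lb)
  Al2O3: 190.9·0.6530 + 421.0·0.003000 = 125.9 lb (target 125.9 lb)
Auditing the glass mass value: batch Σ − ignition loss = 1000 lb (the Σ of target masses is 1000 lb; stated basis 1000 lb — rounding explains the deltas).
Adding the batch up: Σ batch = 1082 lb; Σ batch·LOI gives LOI loss = 81.73 lb; as yield: glass ÷ batch → 92.45%.

Batch per 1000 lb glaze:
  gibbsite: 190.9 lb
  PbO: 178.3 lb
  silica sand: 421.0 lb
  Mg3Si4O10(OH)2: 291.6 lb
Total batch = 1082 lb; LOI loss = 81.73 lb; yield = 92.45%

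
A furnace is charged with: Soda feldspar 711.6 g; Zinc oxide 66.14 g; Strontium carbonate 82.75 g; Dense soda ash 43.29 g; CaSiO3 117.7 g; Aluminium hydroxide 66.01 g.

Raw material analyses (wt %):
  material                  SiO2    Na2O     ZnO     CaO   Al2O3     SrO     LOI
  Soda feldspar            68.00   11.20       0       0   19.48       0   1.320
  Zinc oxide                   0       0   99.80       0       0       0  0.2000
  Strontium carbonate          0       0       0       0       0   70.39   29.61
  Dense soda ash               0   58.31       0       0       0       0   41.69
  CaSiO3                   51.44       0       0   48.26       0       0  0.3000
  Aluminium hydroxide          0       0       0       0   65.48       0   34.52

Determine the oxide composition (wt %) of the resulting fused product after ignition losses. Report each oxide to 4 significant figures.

Glass mass = 1012 g (batch 1087 − LOI 75.22).
Composition: SiO2 53.78%, Na2O 10.37%, ZnO 6.521%, CaO 5.611%, Al2O3 17.96%, SrO 5.754%

In-progress results appear, with 4-significant-figure rounding, between the steps; the working math maintains exact precision through the solve. Every reported value is rounded only once — the derived quantities are rebuilt at exact precision (yield, net glass mass, the six compositions, ignition loss, totals) starting from the weights at 1012 g of glass as quoted within the problem or answer text.
Oxide-by-oxide delivered mass:
  SiO2: 711.6·0.6800 + 117.7·0.5144 = 544.4 g
  Na2O: 711.6·0.1120 + 43.29·0.5831 = 104.9 g
  ZnO: 66.14·0.9980 = 66.01 g
  CaO: 117.7·0.4826 = 56.80 g
  Al2O3: 711.6·0.1948 + 66.01·0.6548 = 181.8 g
  SrO: 82.75·0.7039 = 58.25 g
LOI: 711.6·0.01320 + 66.14·0.002000 + 82.75·0.2961 + 43.29·0.4169 + 117.7·0.003000 + 66.01·0.3452 = 75.22 g
Net of LOI, the glass mass = 1087 − 75.22 = 1012 g (equal to the oxide-mass sum)
wt % = 100 × oxide mass / glass mass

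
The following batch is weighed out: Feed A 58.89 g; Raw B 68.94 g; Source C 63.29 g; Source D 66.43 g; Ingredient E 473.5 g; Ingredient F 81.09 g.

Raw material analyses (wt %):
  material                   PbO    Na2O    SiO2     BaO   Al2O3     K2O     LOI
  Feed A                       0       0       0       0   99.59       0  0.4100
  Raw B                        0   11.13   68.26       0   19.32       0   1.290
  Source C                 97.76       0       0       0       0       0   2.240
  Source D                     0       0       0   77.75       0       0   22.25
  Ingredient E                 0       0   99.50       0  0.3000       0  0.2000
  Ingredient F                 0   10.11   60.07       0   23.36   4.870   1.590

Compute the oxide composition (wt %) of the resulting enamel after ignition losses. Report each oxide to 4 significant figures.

Glass mass = 792.6 g (batch 812.1 − LOI 19.57).
Composition: PbO 7.806%, Na2O 2.002%, SiO2 71.53%, BaO 6.517%, Al2O3 11.65%, K2O 0.4983%

All internal work holds exact precision in every operation; mid-chain values appear rounded to four significant digits between the steps; every reported value includes exactly one rounding — derived quantities (the six compositions, totals, the yield, ignition loss, net glass mass) are rebuilt from the batch weights at 792.6 g of glass in full float precision, precisely as stated by the problem or the answer.
What the batch supplies per oxide:
  PbO: 63.29·0.9776 = 61.87 g
  Na2O: 68.94·0.1113 + 81.09·0.1011 = 15.87 g
  SiO2: 68.94·0.6826 + 473.5·0.9950 + 81.09·0.6007 = 566.9 g
  BaO: 66.43·0.7775 = 51.65 g
  Al2O3: 58.89·0.9959 + 68.94·0.1932 + 473.5·0.003000 + 81.09·0.2336 = 92.33 g
  K2O: 81.09·0.04870 = 3.949 g
LOI: 58.89·0.004100 + 68.94·0.01290 + 63.29·0.02240 + 66.43·0.2225 + 473.5·0.002000 + 81.09·0.01590 = 19.57 g
batch − LOI leaves glass = 812.1 − 19.57 = 792.6 g (matching Σ of the oxides)
percent by weight: oxide/glass ×100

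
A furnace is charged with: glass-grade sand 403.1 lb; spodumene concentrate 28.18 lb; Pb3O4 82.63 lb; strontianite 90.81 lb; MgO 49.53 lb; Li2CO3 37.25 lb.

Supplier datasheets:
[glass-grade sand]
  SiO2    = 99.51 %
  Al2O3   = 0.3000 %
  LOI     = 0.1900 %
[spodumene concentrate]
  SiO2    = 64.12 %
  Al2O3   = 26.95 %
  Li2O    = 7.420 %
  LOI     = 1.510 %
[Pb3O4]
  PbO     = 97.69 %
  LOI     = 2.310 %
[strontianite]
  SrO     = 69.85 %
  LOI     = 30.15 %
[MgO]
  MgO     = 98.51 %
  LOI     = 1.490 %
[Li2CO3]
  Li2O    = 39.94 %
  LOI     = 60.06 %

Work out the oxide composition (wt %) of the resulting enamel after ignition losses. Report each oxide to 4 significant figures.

In-progress results appear, rounded to four significant figures, in the printout. All internal work holds full precision from start to finish — every reported value takes a single rounding; all derived quantities are carried starting from the weights at 637.9 lb of glass at full float precision (totals, the yield, six oxide percentages, ignition loss, net glass mass) as written in either problem or answer.
Per-oxide mass from batch:
  PbO: 82.63·0.9769 = 80.72 lb
  SiO2: 403.1·0.9951 + 28.18·0.6412 = 419.2 lb
  MgO: 49.53·0.9851 = 48.79 lb
  Al2O3: 403.1·0.003000 + 28.18·0.2695 = 8.804 lb
  Li2O: 28.18·0.07420 + 37.25·0.3994 = 16.97 lb
  SrO: 90.81·0.6985 = 63.43 lb
LOI: 403.1·0.001900 + 28.18·0.01510 + 82.63·0.02310 + 90.81·0.3015 + 49.53·0.01490 + 37.25·0.6006 = 53.59 lb
Net of LOI, the glass mass = 691.5 − 53.59 = 637.9 lb (= the summed oxide contributions)
wt % = 100 × oxide mass / glass mass

Glass mass = 637.9 lb (batch 691.5 − LOI 53.59).
Composition: PbO 12.65%, SiO2 65.71%, MgO 7.649%, Al2O3 1.380%, Li2O 2.660%, SrO 9.944%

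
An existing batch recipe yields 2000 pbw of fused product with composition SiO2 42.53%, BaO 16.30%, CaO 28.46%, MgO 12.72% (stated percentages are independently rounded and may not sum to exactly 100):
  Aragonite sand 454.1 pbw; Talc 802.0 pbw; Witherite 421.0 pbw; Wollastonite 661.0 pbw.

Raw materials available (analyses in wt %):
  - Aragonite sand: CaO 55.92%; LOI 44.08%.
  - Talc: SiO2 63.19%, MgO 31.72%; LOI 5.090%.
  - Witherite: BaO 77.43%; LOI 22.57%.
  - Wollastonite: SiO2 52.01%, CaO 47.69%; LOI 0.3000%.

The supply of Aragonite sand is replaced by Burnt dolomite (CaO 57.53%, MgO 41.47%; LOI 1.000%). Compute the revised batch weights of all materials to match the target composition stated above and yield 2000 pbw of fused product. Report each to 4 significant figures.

Revised batch per 2000 pbw fused product:
  Burnt dolomite: 190.5 pbw
  Talc: 552.9 pbw
  Witherite: 421.0 pbw
  Wollastonite: 963.7 pbw
Total batch = 2128 pbw; LOI loss = 128.0 pbw

The whole derivation holds full float precision all the way through — working values are printed rounded off to 4 significant figures between the steps; every reported result carries a single rounding. The derived quantities (totals, net glass mass, the yield, LOI, the four compositions) are re-derived in exact precision using the weight values on 2000 pbw of glass, as set out in the problem or the answer.
Target oxide masses per 2000 pbw fused product:
  SiO2: 42.53% × 2000 = 850.6 pbw
  BaO: 16.30% × 2000 = 326.0 pbw
  CaO: 28.46% × 2000 = 569.2 pbw
  MgO: 12.72% × 2000 = 254.4 pbw
Verifying the oxide balance from the weights as reported, for the quoted basis mass (sum by sum, the targets are met within answer rounding):
  SiO2: 552.9·0.6319 + 963.7·0.5201 = 850.6 pbw (target 850.6 pbw)
  BaO: 421.0·0.7743 = 326.0 pbw (target 326.0 pbw)
  CaO: 190.5·0.5753 + 963.7·0.4769 = 569.2 pbw (target 569.2 pbw)
  MgO: 190.5·0.4147 + 552.9·0.3172 = 254.4 pbw (target 254.4 pbw)
Glass-mass closure: batch Σ − ignition loss = 2000 pbw (the targets, summed, come to 2000 pbw; basis as stated: 2000 pbw — rounding explains the deltas).
Batch total: Σ batch = 2128 pbw; the LOI term Σ batch·LOI equals 128.0 pbw; yield, glass over the total, = 93.99%.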